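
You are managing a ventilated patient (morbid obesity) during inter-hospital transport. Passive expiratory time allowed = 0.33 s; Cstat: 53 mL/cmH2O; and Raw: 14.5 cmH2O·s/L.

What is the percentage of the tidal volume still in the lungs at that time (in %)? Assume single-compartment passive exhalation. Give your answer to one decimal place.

65.1

τ = R × C = 14.5 × 53 mL/cmH2O = 14.5 × 0.053 L/cmH2O = 0.7685 s.
Passive exhalation: V(t)/V₀ = e^(−t/τ) = e^(−0.33/0.7685) = 0.6509.
Fraction remaining = 0.6509 → 65.09%.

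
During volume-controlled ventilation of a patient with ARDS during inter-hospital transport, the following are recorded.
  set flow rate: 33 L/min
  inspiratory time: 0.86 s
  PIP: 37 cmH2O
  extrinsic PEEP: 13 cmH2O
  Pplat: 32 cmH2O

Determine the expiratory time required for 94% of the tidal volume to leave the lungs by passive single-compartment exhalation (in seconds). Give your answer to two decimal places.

0.64

Flow: 33 L/min ÷ 60 = 0.55 L/s.
Vt = flow × Ti = 0.55 L/s × 0.86 s × 1000 mL/L = 473.0 mL.
R = (PIP − Pplat)/V̇ = (37 − 32) / 0.55 = 5.0/0.55 = 9.091 cmH2O·s/L.
C = Vt/(Pplat − PEEP) = 473.0 / (32 − 13) = 473.0/19.0 = 24.895 mL/cmH2O.
τ = R × C = 9.091 × 0.0249 L/cmH2O = 0.2264 s.
t = −τ·ln(1 − 0.94) = −0.2264·ln(0.06) = 0.637 s.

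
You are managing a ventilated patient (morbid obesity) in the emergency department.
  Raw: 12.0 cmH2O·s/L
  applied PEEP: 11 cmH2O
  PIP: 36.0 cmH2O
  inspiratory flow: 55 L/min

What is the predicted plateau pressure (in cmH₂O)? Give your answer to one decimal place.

25.0

Flow: 55 L/min ÷ 60 = 0.9167 L/s.
Pplat = PIP − Raw × flow = 36.0 − 12.0 × 0.9167 = 36.0 − 11.0 = 25.0 cmH2O.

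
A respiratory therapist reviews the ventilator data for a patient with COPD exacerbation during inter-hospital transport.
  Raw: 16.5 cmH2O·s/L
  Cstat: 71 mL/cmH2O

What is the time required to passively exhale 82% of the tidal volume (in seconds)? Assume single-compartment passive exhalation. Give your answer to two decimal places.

τ = R × C = 16.5 × 71 mL/cmH2O = 16.5 × 0.071 L/cmH2O = 1.172 s.
Exhaled fraction f = 1 − e^(−t/τ) → t = −τ·ln(1 − f) = −1.172·ln(0.18) = 2.01 s.

2.01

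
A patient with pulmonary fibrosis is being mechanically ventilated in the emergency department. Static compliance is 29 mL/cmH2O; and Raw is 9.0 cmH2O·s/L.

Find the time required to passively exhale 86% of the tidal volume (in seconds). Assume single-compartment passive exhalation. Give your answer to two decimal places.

0.51

τ = R × C = 9.0 × 29 mL/cmH2O = 9.0 × 0.029 L/cmH2O = 0.261 s.
Exhaled fraction f = 1 − e^(−t/τ) → t = −τ·ln(1 − f) = −0.261·ln(0.14) = 0.5132 s.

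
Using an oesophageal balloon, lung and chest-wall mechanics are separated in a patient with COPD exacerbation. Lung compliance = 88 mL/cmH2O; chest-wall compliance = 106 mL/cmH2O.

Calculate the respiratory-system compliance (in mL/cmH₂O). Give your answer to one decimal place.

48.1

Lung and chest wall are elastances in series: 1/Crs = 1/CL + 1/Ccw.
1/Crs = 1/88 + 1/106 = 0.0208.
Crs = 48.077 mL/cmH2O.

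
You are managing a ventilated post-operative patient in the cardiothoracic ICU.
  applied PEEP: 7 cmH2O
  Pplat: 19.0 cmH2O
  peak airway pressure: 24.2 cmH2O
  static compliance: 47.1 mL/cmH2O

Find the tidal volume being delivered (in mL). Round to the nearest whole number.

565

Vt = Cstat × (Pplat − PEEP) = 47.1 × (19.0 − 7) = 47.1 × 12.0 = 565.2 mL.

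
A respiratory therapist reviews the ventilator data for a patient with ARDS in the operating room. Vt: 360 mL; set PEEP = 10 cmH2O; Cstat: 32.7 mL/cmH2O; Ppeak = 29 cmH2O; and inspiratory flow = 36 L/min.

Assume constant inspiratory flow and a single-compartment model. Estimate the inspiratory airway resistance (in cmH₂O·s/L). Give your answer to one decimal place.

Flow: 36 L/min ÷ 60 = 0.6 L/s.
Equation of motion (constant flow): PIP = Vt/C + R·V̇ + PEEP.
R·V̇ = PIP − Vt/C − PEEP = 29 − 360/32.7 − 10 = 29 − 11.009 − 10 = 7.991 cmH2O.
R = 7.991 / 0.6 = 13.318 cmH2O·s/L.

13.3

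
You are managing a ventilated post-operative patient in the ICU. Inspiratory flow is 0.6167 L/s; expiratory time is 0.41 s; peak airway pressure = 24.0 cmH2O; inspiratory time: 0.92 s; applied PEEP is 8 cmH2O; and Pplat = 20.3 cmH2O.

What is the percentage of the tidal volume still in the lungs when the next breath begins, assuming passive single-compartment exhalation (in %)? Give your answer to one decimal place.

Vt = flow × Ti = 0.6167 L/s × 0.92 s × 1000 mL/L = 567.36 mL.
R = (PIP − Pplat)/V̇ = (24.0 − 20.3) / 0.6167 = 3.7/0.6167 = 6.0 cmH2O·s/L.
C = Vt/(Pplat − PEEP) = 567.36 / (20.3 − 8) = 567.36/12.3 = 46.127 mL/cmH2O.
τ = R × C = 6.0 × 0.04613 L/cmH2O = 0.2768 s.
Fraction remaining at end-expiration = e^(−Te/τ) = e^(−0.41/0.2768) = 0.2274 → 22.74%.

22.7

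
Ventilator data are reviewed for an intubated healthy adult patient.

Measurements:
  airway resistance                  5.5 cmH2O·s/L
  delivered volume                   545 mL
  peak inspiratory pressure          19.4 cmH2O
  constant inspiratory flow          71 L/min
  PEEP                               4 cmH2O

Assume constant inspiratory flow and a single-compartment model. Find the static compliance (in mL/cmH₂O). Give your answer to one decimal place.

Flow: 71 L/min ÷ 60 = 1.1833 L/s.
Equation of motion (constant flow): PIP = Vt/C + R·V̇ + PEEP.
Vt/C = PIP − R·V̇ − PEEP = 19.4 − 5.5×1.1833 − 4 = 19.4 − 6.508 − 4 = 8.892 cmH2O.
C = Vt / 8.892 = 545 / 8.892 = 61.291 mL/cmH2O.

61.3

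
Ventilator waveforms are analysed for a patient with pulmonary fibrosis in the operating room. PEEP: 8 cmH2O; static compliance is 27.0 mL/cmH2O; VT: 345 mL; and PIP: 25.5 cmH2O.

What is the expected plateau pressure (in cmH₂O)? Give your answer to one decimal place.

20.8

Pplat = PEEP + Vt / Cstat = 8 + 345 / 27.0 = 8 + 12.778 = 20.778 cmH2O.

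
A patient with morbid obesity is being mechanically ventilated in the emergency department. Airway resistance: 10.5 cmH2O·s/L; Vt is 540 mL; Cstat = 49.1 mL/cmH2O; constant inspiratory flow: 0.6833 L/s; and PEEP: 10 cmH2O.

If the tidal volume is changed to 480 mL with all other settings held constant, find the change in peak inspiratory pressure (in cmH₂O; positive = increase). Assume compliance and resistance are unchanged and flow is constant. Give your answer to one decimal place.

-1.2

PIP = Vt/C + R·V̇ + PEEP (constant-flow equation of motion).
Only the elastic term changes: ΔPIP = ΔVt / C = (480 − 540) / 49.1 = -1.222 cmH2O.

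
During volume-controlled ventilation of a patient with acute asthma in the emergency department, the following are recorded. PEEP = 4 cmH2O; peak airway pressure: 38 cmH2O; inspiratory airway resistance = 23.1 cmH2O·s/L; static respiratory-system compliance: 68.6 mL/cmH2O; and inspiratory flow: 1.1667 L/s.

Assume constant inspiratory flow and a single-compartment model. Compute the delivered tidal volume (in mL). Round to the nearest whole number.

Equation of motion (constant flow): PIP = Vt/C + R·V̇ + PEEP.
Vt/C = PIP − R·V̇ − PEEP = 38 − 26.951 − 4 = 7.049 cmH2O.
Vt = C × 7.049 = 68.6 × 7.049 = 483.56 mL.

484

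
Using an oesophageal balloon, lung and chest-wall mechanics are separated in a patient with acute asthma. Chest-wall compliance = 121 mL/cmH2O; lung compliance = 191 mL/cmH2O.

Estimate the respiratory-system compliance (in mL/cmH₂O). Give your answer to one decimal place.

Lung and chest wall are elastances in series: 1/Crs = 1/CL + 1/Ccw.
1/Crs = 1/191 + 1/121 = 0.0135.
Crs = 74.074 mL/cmH2O.

74.1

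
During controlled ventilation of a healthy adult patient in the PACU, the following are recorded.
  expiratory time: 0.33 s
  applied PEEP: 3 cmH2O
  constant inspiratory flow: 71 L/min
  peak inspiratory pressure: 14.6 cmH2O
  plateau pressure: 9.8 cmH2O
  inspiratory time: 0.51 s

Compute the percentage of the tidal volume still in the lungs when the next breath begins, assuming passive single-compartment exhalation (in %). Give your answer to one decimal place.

40.0

Flow: 71 L/min ÷ 60 = 1.1833 L/s.
Vt = flow × Ti = 1.1833 L/s × 0.51 s × 1000 mL/L = 603.48 mL.
R = (PIP − Pplat)/V̇ = (14.6 − 9.8) / 1.1833 = 4.8/1.1833 = 4.056 cmH2O·s/L.
C = Vt/(Pplat − PEEP) = 603.48 / (9.8 − 3) = 603.48/6.8 = 88.747 mL/cmH2O.
τ = R × C = 4.056 × 0.08875 L/cmH2O = 0.36 s.
Fraction remaining at end-expiration = e^(−Te/τ) = e^(−0.33/0.36) = 0.3998 → 39.98%.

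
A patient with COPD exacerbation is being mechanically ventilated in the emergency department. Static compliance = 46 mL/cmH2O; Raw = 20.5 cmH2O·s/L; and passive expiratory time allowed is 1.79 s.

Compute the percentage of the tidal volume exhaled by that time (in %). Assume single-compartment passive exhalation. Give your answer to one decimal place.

τ = R × C = 20.5 × 46 mL/cmH2O = 20.5 × 0.046 L/cmH2O = 0.943 s.
Passive exhalation: V(t)/V₀ = e^(−t/τ) = e^(−1.79/0.943) = 0.1498.
Fraction exhaled = 1 − 0.1498 = 0.8502 → 85.02%.

85.0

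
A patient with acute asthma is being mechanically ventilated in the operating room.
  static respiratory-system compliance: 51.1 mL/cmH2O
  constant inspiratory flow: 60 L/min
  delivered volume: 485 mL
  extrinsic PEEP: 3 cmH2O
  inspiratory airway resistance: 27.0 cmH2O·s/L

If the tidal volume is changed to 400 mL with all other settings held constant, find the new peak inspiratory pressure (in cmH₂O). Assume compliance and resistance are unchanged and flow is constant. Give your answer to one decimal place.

Flow: 60 L/min ÷ 60 = 1 L/s.
PIP = Vt/C + R·V̇ + PEEP (constant-flow equation of motion).
Only the elastic term changes: ΔPIP = ΔVt / C = (400 − 485) / 51.1 = -1.663 cmH2O.
Original PIP = 485/51.1 + 27.0×1 + 3 = 39.491 cmH2O; new PIP = 39.491 + (-1.663) = 37.828 cmH2O.

37.8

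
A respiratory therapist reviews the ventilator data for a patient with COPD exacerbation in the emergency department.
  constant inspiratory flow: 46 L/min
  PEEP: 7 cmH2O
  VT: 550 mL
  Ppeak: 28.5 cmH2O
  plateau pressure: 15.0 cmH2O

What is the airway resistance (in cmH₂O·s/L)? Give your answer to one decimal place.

Flow: 46 L/min ÷ 60 = 0.7667 L/s.
Raw = (PIP − Pplat) / flow = (28.5 − 15.0) / 0.7667 = 13.5 / 0.7667 = 17.608 cmH2O·s/L.

17.6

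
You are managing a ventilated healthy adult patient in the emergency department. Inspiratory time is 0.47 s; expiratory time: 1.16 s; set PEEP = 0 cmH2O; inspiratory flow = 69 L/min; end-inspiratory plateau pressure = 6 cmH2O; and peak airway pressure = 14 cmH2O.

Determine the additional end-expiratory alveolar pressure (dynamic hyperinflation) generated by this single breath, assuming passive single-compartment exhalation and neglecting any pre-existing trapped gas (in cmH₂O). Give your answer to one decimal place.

Flow: 69 L/min ÷ 60 = 1.15 L/s.
Vt = flow × Ti = 1.15 L/s × 0.47 s × 1000 mL/L = 540.5 mL.
R = (PIP − Pplat)/V̇ = (14 − 6) / 1.15 = 8.0/1.15 = 6.957 cmH2O·s/L.
C = Vt/(Pplat − PEEP) = 540.5 / (6 − 0) = 540.5/6.0 = 90.083 mL/cmH2O.
τ = R × C = 6.957 × 0.09008 L/cmH2O = 0.6267 s.
Fraction remaining = e^(−Te/τ) = e^(−1.16/0.6267) = 0.1571; trapped volume = 540.5 × 0.1571 = 84.913 mL.
Additional alveolar pressure from trapping ≈ V_trapped / C = 84.913 / 90.083 = 0.9426 cmH2O.

0.9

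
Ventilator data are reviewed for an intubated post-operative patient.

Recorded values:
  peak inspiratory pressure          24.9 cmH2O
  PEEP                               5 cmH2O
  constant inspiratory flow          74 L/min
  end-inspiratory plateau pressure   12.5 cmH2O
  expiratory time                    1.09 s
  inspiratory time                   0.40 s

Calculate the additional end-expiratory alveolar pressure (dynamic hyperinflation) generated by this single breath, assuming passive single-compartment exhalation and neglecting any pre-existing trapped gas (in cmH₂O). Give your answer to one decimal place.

Flow: 74 L/min ÷ 60 = 1.2333 L/s.
Vt = flow × Ti = 1.2333 L/s × 0.40 s × 1000 mL/L = 493.32 mL.
R = (PIP − Pplat)/V̇ = (24.9 − 12.5) / 1.2333 = 12.4/1.2333 = 10.054 cmH2O·s/L.
C = Vt/(Pplat − PEEP) = 493.32 / (12.5 − 5) = 493.32/7.5 = 65.776 mL/cmH2O.
τ = R × C = 10.054 × 0.06578 L/cmH2O = 0.6614 s.
Fraction remaining = e^(−Te/τ) = e^(−1.09/0.6614) = 0.1924; trapped volume = 493.32 × 0.1924 = 94.915 mL.
Additional alveolar pressure from trapping ≈ V_trapped / C = 94.915 / 65.776 = 1.443 cmH2O.

1.4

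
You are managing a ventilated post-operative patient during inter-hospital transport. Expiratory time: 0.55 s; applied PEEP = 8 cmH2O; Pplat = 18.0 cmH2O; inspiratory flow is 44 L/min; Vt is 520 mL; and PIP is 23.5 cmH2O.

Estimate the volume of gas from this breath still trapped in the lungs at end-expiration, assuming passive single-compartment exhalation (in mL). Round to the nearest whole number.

127

Flow: 44 L/min ÷ 60 = 0.7333 L/s.
R = (PIP − Pplat)/V̇ = (23.5 − 18.0) / 0.7333 = 5.5/0.7333 = 7.5 cmH2O·s/L.
C = Vt/(Pplat − PEEP) = 520.0 / (18.0 − 8) = 520.0/10.0 = 52.0 mL/cmH2O.
τ = R × C = 7.5 × 0.052 L/cmH2O = 0.39 s.
Fraction remaining = e^(−Te/τ) = e^(−0.55/0.39) = 0.2441.
Trapped volume = 520.0 × 0.2441 = 126.93 mL.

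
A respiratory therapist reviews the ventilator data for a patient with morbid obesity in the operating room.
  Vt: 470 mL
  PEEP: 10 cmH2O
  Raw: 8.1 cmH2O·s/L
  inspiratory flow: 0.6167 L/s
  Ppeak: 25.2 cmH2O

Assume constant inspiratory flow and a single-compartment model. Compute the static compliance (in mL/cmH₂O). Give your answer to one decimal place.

Equation of motion (constant flow): PIP = Vt/C + R·V̇ + PEEP.
Vt/C = PIP − R·V̇ − PEEP = 25.2 − 8.1×0.6167 − 10 = 25.2 − 4.995 − 10 = 10.205 cmH2O.
C = Vt / 10.205 = 470 / 10.205 = 46.056 mL/cmH2O.

46.1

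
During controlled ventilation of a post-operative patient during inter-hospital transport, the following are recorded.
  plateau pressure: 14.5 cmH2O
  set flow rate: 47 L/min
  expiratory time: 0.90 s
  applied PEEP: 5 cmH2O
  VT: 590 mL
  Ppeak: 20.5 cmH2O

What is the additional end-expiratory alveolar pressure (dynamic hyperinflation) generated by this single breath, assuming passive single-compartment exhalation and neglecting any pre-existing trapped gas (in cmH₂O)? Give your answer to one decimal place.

Flow: 47 L/min ÷ 60 = 0.7833 L/s.
R = (PIP − Pplat)/V̇ = (20.5 − 14.5) / 0.7833 = 6.0/0.7833 = 7.66 cmH2O·s/L.
C = Vt/(Pplat − PEEP) = 590.0 / (14.5 − 5) = 590.0/9.5 = 62.105 mL/cmH2O.
τ = R × C = 7.66 × 0.06211 L/cmH2O = 0.4758 s.
Fraction remaining = e^(−Te/τ) = e^(−0.90/0.4758) = 0.1508; trapped volume = 590.0 × 0.1508 = 88.972 mL.
Additional alveolar pressure from trapping ≈ V_trapped / C = 88.972 / 62.105 = 1.433 cmH2O.

1.4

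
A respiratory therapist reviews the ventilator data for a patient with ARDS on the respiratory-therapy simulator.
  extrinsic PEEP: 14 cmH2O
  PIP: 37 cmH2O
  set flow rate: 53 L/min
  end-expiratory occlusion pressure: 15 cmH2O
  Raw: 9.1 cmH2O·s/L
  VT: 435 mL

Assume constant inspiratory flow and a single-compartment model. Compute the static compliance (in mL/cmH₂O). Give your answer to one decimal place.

31.2

Flow: 53 L/min ÷ 60 = 0.8833 L/s.
Total PEEP = 15 cmH2O (set 14 + intrinsic 1); this is the baseline alveolar pressure.
Equation of motion (constant flow): PIP = Vt/C + R·V̇ + PEEP.
Vt/C = PIP − R·V̇ − PEEP = 37 − 9.1×0.8833 − 15 = 37 − 8.038 − 15 = 13.962 cmH2O.
C = Vt / 13.962 = 435 / 13.962 = 31.156 mL/cmH2O.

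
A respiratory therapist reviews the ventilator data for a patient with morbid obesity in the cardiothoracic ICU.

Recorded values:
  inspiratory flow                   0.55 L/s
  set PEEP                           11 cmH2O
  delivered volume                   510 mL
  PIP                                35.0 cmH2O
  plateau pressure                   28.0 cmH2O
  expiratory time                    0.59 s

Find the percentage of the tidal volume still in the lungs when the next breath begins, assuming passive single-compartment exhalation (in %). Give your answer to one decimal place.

21.3

R = (PIP − Pplat)/V̇ = (35.0 − 28.0) / 0.55 = 7.0/0.55 = 12.727 cmH2O·s/L.
C = Vt/(Pplat − PEEP) = 510.0 / (28.0 − 11) = 510.0/17.0 = 30.0 mL/cmH2O.
τ = R × C = 12.727 × 0.03 L/cmH2O = 0.3818 s.
Fraction remaining at end-expiration = e^(−Te/τ) = e^(−0.59/0.3818) = 0.2132 → 21.32%.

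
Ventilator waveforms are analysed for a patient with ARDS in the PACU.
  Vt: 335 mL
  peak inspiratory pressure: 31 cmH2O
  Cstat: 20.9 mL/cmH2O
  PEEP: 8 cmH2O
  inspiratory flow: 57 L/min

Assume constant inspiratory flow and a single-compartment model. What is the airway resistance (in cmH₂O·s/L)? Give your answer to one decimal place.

7.3

Flow: 57 L/min ÷ 60 = 0.95 L/s.
Equation of motion (constant flow): PIP = Vt/C + R·V̇ + PEEP.
R·V̇ = PIP − Vt/C − PEEP = 31 − 335/20.9 − 8 = 31 − 16.029 − 8 = 6.971 cmH2O.
R = 6.971 / 0.95 = 7.338 cmH2O·s/L.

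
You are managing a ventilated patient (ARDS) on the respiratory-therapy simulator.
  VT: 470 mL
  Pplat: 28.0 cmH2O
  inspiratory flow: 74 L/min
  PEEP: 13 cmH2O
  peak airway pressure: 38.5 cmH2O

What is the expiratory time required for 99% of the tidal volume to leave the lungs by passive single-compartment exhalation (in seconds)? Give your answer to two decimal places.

1.23

Flow: 74 L/min ÷ 60 = 1.2333 L/s.
R = (PIP − Pplat)/V̇ = (38.5 − 28.0) / 1.2333 = 10.5/1.2333 = 8.514 cmH2O·s/L.
C = Vt/(Pplat − PEEP) = 470.0 / (28.0 − 13) = 470.0/15.0 = 31.333 mL/cmH2O.
τ = R × C = 8.514 × 0.03133 L/cmH2O = 0.2667 s.
t = −τ·ln(1 − 0.99) = −0.2667·ln(0.01) = 1.228 s.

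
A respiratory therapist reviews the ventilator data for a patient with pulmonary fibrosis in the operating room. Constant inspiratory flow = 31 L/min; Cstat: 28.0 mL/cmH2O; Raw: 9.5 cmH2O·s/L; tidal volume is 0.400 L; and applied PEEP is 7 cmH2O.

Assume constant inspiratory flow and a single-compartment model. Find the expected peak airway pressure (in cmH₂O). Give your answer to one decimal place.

26.2

Flow: 31 L/min ÷ 60 = 0.5167 L/s.
Equation of motion (constant flow): PIP = Vt/C + R·V̇ + PEEP.
PIP = 400/28.0 + 9.5×0.5167 + 7 = 14.286 + 4.909 + 7 = 26.195 cmH2O.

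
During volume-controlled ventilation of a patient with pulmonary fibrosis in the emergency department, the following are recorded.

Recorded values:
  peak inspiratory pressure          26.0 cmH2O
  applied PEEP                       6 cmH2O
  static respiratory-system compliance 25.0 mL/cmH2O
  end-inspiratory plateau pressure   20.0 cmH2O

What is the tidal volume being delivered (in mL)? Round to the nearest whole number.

350

Vt = Cstat × (Pplat − PEEP) = 25.0 × (20.0 − 6) = 25.0 × 14.0 = 350.0 mL.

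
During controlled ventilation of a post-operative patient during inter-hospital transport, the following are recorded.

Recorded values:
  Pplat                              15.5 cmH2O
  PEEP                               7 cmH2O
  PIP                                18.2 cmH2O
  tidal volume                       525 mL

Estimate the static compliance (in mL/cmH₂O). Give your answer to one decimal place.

Cstat = Vt / (Pplat − PEEP) = 525 / (15.5 − 7) = 525 / 8.5 = 61.765 mL/cmH2O.

61.8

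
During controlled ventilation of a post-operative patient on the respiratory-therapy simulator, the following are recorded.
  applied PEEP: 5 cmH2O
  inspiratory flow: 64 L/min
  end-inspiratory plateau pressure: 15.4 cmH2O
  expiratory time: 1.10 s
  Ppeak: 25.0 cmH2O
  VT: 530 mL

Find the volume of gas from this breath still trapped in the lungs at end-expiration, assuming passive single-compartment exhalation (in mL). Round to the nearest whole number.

48

Flow: 64 L/min ÷ 60 = 1.0667 L/s.
R = (PIP − Pplat)/V̇ = (25.0 − 15.4) / 1.0667 = 9.6/1.0667 = 9.0 cmH2O·s/L.
C = Vt/(Pplat − PEEP) = 530.0 / (15.4 − 5) = 530.0/10.4 = 50.962 mL/cmH2O.
τ = R × C = 9.0 × 0.05096 L/cmH2O = 0.4586 s.
Fraction remaining = e^(−Te/τ) = e^(−1.10/0.4586) = 0.09084.
Trapped volume = 530.0 × 0.09084 = 48.145 mL.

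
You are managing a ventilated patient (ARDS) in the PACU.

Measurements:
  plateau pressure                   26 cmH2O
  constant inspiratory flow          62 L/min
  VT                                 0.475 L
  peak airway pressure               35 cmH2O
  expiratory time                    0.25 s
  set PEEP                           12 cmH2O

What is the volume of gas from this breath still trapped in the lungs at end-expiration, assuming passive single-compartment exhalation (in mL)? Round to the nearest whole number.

Flow: 62 L/min ÷ 60 = 1.0333 L/s.
R = (PIP − Pplat)/V̇ = (35 − 26) / 1.0333 = 9.0/1.0333 = 8.71 cmH2O·s/L.
C = Vt/(Pplat − PEEP) = 475.0 / (26 − 12) = 475.0/14.0 = 33.929 mL/cmH2O.
τ = R × C = 8.71 × 0.03393 L/cmH2O = 0.2955 s.
Fraction remaining = e^(−Te/τ) = e^(−0.25/0.2955) = 0.4291.
Trapped volume = 475.0 × 0.4291 = 203.82 mL.

204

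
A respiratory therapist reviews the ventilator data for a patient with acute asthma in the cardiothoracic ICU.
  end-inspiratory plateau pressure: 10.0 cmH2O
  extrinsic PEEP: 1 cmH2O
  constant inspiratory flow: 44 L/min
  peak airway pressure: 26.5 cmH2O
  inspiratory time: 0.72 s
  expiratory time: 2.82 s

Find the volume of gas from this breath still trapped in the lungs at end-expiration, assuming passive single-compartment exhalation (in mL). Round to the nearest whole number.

Flow: 44 L/min ÷ 60 = 0.7333 L/s.
Vt = flow × Ti = 0.7333 L/s × 0.72 s × 1000 mL/L = 527.98 mL.
R = (PIP − Pplat)/V̇ = (26.5 − 10.0) / 0.7333 = 16.5/0.7333 = 22.501 cmH2O·s/L.
C = Vt/(Pplat − PEEP) = 527.98 / (10.0 − 1) = 527.98/9.0 = 58.664 mL/cmH2O.
τ = R × C = 22.501 × 0.05866 L/cmH2O = 1.32 s.
Fraction remaining = e^(−Te/τ) = e^(−2.82/1.32) = 0.1181.
Trapped volume = 527.98 × 0.1181 = 62.354 mL.

62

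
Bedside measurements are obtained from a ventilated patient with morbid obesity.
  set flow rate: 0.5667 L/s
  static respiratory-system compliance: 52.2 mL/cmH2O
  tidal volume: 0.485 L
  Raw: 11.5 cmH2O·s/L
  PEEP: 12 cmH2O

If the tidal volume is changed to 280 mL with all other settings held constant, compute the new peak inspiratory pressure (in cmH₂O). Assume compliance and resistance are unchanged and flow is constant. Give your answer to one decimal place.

23.9

PIP = Vt/C + R·V̇ + PEEP (constant-flow equation of motion).
Only the elastic term changes: ΔPIP = ΔVt / C = (280 − 485) / 52.2 = -3.927 cmH2O.
Original PIP = 485/52.2 + 11.5×0.5667 + 12 = 27.808 cmH2O; new PIP = 27.808 + (-3.927) = 23.881 cmH2O.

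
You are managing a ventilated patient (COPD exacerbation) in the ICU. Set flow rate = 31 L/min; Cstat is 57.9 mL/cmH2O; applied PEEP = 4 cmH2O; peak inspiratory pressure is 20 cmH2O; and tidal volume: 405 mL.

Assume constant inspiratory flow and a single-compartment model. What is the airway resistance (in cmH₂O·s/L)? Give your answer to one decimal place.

17.4

Flow: 31 L/min ÷ 60 = 0.5167 L/s.
Equation of motion (constant flow): PIP = Vt/C + R·V̇ + PEEP.
R·V̇ = PIP − Vt/C − PEEP = 20 − 405/57.9 − 4 = 20 − 6.995 − 4 = 9.005 cmH2O.
R = 9.005 / 0.5167 = 17.428 cmH2O·s/L.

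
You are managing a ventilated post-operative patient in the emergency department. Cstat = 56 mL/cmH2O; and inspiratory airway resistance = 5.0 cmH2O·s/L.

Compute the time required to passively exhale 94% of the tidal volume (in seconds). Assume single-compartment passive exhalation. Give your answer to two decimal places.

0.79

τ = R × C = 5.0 × 56 mL/cmH2O = 5.0 × 0.056 L/cmH2O = 0.28 s.
Exhaled fraction f = 1 − e^(−t/τ) → t = −τ·ln(1 − f) = −0.28·ln(0.06) = 0.7878 s.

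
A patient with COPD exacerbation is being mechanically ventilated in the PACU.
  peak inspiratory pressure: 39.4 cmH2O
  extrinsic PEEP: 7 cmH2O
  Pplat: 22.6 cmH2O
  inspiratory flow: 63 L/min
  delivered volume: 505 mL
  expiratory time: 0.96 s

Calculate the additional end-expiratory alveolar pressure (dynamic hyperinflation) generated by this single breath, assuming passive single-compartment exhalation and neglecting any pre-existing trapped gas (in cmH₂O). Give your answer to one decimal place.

Flow: 63 L/min ÷ 60 = 1.05 L/s.
R = (PIP − Pplat)/V̇ = (39.4 − 22.6) / 1.05 = 16.8/1.05 = 16.0 cmH2O·s/L.
C = Vt/(Pplat − PEEP) = 505.0 / (22.6 − 7) = 505.0/15.6 = 32.372 mL/cmH2O.
τ = R × C = 16.0 × 0.03237 L/cmH2O = 0.5179 s.
Fraction remaining = e^(−Te/τ) = e^(−0.96/0.5179) = 0.1567; trapped volume = 505.0 × 0.1567 = 79.134 mL.
Additional alveolar pressure from trapping ≈ V_trapped / C = 79.134 / 32.372 = 2.445 cmH2O.

2.4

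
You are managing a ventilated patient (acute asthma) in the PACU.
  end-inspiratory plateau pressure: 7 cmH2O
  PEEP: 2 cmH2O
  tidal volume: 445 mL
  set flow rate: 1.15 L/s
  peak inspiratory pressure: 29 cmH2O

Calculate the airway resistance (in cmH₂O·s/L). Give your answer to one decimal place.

Raw = (PIP − Pplat) / flow = (29 − 7) / 1.15 = 22.0 / 1.15 = 19.13 cmH2O·s/L.

19.1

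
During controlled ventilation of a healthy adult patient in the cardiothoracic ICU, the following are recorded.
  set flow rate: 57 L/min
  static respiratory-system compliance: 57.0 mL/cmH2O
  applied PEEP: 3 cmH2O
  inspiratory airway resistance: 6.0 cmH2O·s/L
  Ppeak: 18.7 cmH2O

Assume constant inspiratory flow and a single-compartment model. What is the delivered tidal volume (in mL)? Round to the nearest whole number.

Flow: 57 L/min ÷ 60 = 0.95 L/s.
Equation of motion (constant flow): PIP = Vt/C + R·V̇ + PEEP.
Vt/C = PIP − R·V̇ − PEEP = 18.7 − 5.7 − 3 = 10.0 cmH2O.
Vt = C × 10.0 = 57.0 × 10.0 = 570.0 mL.

570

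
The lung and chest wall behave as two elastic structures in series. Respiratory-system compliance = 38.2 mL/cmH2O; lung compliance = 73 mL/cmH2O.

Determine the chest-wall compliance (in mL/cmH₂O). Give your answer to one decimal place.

1/Ccw = 1/Crs − 1/CL.
1/Ccw = 1/38.2 − 1/73 = 0.01248.
Ccw = 80.128 mL/cmH2O.

80.1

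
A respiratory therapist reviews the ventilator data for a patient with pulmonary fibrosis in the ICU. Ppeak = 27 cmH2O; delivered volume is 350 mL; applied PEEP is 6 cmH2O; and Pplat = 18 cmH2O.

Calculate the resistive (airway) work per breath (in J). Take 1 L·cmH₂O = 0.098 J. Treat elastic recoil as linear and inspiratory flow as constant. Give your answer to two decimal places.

0.31

With constant inspiratory flow the resistive pressure is constant at PIP − Pplat = 27 − 18 = 9.0 cmH2O, so resistive work = 9.0 × 0.350 = 3.15 L·cmH2O.
× 0.098 J/(L·cmH2O) → 0.3087 J.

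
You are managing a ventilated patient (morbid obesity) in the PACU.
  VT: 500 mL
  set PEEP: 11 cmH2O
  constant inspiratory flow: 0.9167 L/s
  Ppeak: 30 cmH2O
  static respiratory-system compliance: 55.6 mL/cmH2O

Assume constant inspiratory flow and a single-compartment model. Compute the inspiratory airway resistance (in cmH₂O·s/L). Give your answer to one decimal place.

10.9

Equation of motion (constant flow): PIP = Vt/C + R·V̇ + PEEP.
R·V̇ = PIP − Vt/C − PEEP = 30 − 500/55.6 − 11 = 30 − 8.993 − 11 = 10.007 cmH2O.
R = 10.007 / 0.9167 = 10.916 cmH2O·s/L.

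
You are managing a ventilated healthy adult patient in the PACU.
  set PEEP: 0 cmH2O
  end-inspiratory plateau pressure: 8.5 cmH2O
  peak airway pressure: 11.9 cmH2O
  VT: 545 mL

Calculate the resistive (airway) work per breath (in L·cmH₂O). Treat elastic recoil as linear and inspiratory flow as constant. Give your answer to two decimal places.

1.85

With constant inspiratory flow the resistive pressure is constant at PIP − Pplat = 11.9 − 8.5 = 3.4 cmH2O, so resistive work = 3.4 × 0.545 = 1.853 L·cmH2O.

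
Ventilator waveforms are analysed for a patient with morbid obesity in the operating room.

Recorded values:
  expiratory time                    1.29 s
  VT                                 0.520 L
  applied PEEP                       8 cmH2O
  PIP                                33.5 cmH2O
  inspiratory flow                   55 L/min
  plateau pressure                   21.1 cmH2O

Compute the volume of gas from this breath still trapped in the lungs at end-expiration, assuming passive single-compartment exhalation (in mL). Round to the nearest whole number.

47

Flow: 55 L/min ÷ 60 = 0.9167 L/s.
R = (PIP − Pplat)/V̇ = (33.5 − 21.1) / 0.9167 = 12.4/0.9167 = 13.527 cmH2O·s/L.
C = Vt/(Pplat − PEEP) = 520.0 / (21.1 − 8) = 520.0/13.1 = 39.695 mL/cmH2O.
τ = R × C = 13.527 × 0.0397 L/cmH2O = 0.537 s.
Fraction remaining = e^(−Te/τ) = e^(−1.29/0.537) = 0.09052.
Trapped volume = 520.0 × 0.09052 = 47.07 mL.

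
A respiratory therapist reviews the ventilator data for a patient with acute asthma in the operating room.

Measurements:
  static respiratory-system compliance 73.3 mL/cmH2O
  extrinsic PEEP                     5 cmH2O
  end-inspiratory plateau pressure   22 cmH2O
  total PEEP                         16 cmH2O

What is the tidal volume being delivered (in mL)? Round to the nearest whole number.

End-expiratory occlusion gives total PEEP = 16 cmH2O (intrinsic PEEP = 16 − 5 = 11). Use total PEEP for the elastic gradient.
Vt = Cstat × (Pplat − PEEPtotal) = 73.3 × (22 − 16) = 73.3 × 6.0 = 439.8 mL.

440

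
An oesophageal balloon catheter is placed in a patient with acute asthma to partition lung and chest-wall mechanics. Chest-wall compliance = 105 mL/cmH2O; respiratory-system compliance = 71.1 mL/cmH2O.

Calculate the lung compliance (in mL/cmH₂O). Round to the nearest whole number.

220

1/CL = 1/Crs − 1/Ccw.
1/CL = 1/71.1 − 1/105 = 0.004541.
CL = 220.22 mL/cmH2O.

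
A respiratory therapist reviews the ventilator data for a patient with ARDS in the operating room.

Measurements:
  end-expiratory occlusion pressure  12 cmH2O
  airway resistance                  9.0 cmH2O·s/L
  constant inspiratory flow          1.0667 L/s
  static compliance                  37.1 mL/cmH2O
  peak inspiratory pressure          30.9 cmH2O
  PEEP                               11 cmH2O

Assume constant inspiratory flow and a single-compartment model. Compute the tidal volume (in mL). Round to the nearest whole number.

Total PEEP = 12 cmH2O (set 11 + intrinsic 1); this is the baseline alveolar pressure.
Equation of motion (constant flow): PIP = Vt/C + R·V̇ + PEEP.
Vt/C = PIP − R·V̇ − PEEP = 30.9 − 9.6 − 12 = 9.3 cmH2O.
Vt = C × 9.3 = 37.1 × 9.3 = 345.03 mL.

345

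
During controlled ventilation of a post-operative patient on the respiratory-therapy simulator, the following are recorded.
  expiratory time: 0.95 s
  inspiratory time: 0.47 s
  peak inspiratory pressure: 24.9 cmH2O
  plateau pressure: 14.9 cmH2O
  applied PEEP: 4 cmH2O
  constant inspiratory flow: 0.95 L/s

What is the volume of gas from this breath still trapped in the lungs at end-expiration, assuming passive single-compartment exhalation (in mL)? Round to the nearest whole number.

Vt = flow × Ti = 0.95 L/s × 0.47 s × 1000 mL/L = 446.5 mL.
R = (PIP − Pplat)/V̇ = (24.9 − 14.9) / 0.95 = 10.0/0.95 = 10.526 cmH2O·s/L.
C = Vt/(Pplat − PEEP) = 446.5 / (14.9 − 4) = 446.5/10.9 = 40.963 mL/cmH2O.
τ = R × C = 10.526 × 0.04096 L/cmH2O = 0.4311 s.
Fraction remaining = e^(−Te/τ) = e^(−0.95/0.4311) = 0.1104.
Trapped volume = 446.5 × 0.1104 = 49.294 mL.

49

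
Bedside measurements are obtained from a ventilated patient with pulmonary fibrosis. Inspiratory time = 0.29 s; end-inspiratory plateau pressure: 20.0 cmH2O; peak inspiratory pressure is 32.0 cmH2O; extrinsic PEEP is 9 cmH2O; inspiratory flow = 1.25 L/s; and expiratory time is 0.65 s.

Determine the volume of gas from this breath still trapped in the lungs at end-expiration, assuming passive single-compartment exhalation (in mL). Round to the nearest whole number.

46

Vt = flow × Ti = 1.25 L/s × 0.29 s × 1000 mL/L = 362.5 mL.
R = (PIP − Pplat)/V̇ = (32.0 − 20.0) / 1.25 = 12.0/1.25 = 9.6 cmH2O·s/L.
C = Vt/(Pplat − PEEP) = 362.5 / (20.0 − 9) = 362.5/11.0 = 32.955 mL/cmH2O.
τ = R × C = 9.6 × 0.03296 L/cmH2O = 0.3164 s.
Fraction remaining = e^(−Te/τ) = e^(−0.65/0.3164) = 0.1282.
Trapped volume = 362.5 × 0.1282 = 46.473 mL.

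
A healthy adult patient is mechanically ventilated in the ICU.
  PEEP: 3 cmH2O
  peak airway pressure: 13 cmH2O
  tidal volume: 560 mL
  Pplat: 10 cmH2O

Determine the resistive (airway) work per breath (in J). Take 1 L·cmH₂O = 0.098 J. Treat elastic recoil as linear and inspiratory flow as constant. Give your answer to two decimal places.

With constant inspiratory flow the resistive pressure is constant at PIP − Pplat = 13 − 10 = 3.0 cmH2O, so resistive work = 3.0 × 0.560 = 1.68 L·cmH2O.
× 0.098 J/(L·cmH2O) → 0.1646 J.

0.16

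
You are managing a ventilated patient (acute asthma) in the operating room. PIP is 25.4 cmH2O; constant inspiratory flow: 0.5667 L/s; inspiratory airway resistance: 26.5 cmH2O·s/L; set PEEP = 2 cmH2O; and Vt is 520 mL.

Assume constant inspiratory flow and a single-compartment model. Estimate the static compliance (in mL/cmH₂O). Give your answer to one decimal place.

Equation of motion (constant flow): PIP = Vt/C + R·V̇ + PEEP.
Vt/C = PIP − R·V̇ − PEEP = 25.4 − 26.5×0.5667 − 2 = 25.4 − 15.018 − 2 = 8.382 cmH2O.
C = Vt / 8.382 = 520 / 8.382 = 62.038 mL/cmH2O.

62.0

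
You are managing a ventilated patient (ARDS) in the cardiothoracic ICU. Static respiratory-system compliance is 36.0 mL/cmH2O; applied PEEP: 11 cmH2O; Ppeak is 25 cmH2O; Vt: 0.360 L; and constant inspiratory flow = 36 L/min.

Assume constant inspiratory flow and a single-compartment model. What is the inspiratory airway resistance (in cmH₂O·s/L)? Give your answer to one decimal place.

6.7

Flow: 36 L/min ÷ 60 = 0.6 L/s.
Equation of motion (constant flow): PIP = Vt/C + R·V̇ + PEEP.
R·V̇ = PIP − Vt/C − PEEP = 25 − 360/36.0 − 11 = 25 − 10.0 − 11 = 4.0 cmH2O.
R = 4.0 / 0.6 = 6.667 cmH2O·s/L.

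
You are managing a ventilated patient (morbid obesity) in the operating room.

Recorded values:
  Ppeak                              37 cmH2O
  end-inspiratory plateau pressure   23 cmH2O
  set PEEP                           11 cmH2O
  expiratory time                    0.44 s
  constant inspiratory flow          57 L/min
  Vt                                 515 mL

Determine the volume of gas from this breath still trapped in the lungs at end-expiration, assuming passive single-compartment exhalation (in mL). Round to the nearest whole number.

257

Flow: 57 L/min ÷ 60 = 0.95 L/s.
R = (PIP − Pplat)/V̇ = (37 − 23) / 0.95 = 14.0/0.95 = 14.737 cmH2O·s/L.
C = Vt/(Pplat − PEEP) = 515.0 / (23 − 11) = 515.0/12.0 = 42.917 mL/cmH2O.
τ = R × C = 14.737 × 0.04292 L/cmH2O = 0.6325 s.
Fraction remaining = e^(−Te/τ) = e^(−0.44/0.6325) = 0.4987.
Trapped volume = 515.0 × 0.4987 = 256.83 mL.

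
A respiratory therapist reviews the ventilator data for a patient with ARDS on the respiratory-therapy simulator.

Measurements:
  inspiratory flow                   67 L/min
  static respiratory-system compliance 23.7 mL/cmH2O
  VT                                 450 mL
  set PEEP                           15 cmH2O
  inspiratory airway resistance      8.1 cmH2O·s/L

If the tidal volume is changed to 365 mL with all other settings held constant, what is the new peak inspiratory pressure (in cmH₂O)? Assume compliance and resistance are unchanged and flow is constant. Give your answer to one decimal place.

39.4

Flow: 67 L/min ÷ 60 = 1.1167 L/s.
PIP = Vt/C + R·V̇ + PEEP (constant-flow equation of motion).
Only the elastic term changes: ΔPIP = ΔVt / C = (365 − 450) / 23.7 = -3.586 cmH2O.
Original PIP = 450/23.7 + 8.1×1.1167 + 15 = 43.033 cmH2O; new PIP = 43.033 + (-3.586) = 39.447 cmH2O.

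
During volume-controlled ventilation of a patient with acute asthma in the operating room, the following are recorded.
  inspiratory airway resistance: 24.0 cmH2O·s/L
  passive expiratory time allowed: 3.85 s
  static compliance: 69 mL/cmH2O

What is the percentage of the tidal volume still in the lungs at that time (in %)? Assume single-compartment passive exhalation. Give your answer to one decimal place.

9.8

τ = R × C = 24.0 × 69 mL/cmH2O = 24.0 × 0.069 L/cmH2O = 1.656 s.
Passive exhalation: V(t)/V₀ = e^(−t/τ) = e^(−3.85/1.656) = 0.0978.
Fraction remaining = 0.0978 → 9.78%.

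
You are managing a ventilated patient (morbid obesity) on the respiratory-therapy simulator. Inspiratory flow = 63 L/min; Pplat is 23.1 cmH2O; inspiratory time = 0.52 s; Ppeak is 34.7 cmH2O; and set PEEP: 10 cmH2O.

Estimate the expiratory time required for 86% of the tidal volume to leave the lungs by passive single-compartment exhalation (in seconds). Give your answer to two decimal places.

Flow: 63 L/min ÷ 60 = 1.05 L/s.
Vt = flow × Ti = 1.05 L/s × 0.52 s × 1000 mL/L = 546.0 mL.
R = (PIP − Pplat)/V̇ = (34.7 − 23.1) / 1.05 = 11.6/1.05 = 11.048 cmH2O·s/L.
C = Vt/(Pplat − PEEP) = 546.0 / (23.1 − 10) = 546.0/13.1 = 41.679 mL/cmH2O.
τ = R × C = 11.048 × 0.04168 L/cmH2O = 0.4605 s.
t = −τ·ln(1 − 0.86) = −0.4605·ln(0.14) = 0.9054 s.

0.91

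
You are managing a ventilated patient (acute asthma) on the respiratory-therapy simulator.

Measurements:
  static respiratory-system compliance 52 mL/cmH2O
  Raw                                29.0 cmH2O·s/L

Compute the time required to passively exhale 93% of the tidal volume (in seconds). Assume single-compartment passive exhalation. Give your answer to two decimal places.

τ = R × C = 29.0 × 52 mL/cmH2O = 29.0 × 0.052 L/cmH2O = 1.508 s.
Exhaled fraction f = 1 − e^(−t/τ) → t = −τ·ln(1 − f) = −1.508·ln(0.07) = 4.01 s.

4.01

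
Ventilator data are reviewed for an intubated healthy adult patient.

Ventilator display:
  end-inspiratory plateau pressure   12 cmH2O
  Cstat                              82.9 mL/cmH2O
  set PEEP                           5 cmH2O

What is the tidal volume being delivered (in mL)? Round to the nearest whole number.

Vt = Cstat × (Pplat − PEEP) = 82.9 × (12 − 5) = 82.9 × 7.0 = 580.3 mL.

580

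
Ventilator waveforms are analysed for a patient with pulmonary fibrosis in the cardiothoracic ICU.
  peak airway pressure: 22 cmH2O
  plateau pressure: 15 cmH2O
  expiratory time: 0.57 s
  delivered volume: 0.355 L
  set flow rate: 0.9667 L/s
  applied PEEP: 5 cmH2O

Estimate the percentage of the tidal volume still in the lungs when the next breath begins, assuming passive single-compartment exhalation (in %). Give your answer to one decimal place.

10.9

R = (PIP − Pplat)/V̇ = (22 − 15) / 0.9667 = 7.0/0.9667 = 7.241 cmH2O·s/L.
C = Vt/(Pplat − PEEP) = 355.0 / (15 − 5) = 355.0/10.0 = 35.5 mL/cmH2O.
τ = R × C = 7.241 × 0.0355 L/cmH2O = 0.2571 s.
Fraction remaining at end-expiration = e^(−Te/τ) = e^(−0.57/0.2571) = 0.1089 → 10.89%.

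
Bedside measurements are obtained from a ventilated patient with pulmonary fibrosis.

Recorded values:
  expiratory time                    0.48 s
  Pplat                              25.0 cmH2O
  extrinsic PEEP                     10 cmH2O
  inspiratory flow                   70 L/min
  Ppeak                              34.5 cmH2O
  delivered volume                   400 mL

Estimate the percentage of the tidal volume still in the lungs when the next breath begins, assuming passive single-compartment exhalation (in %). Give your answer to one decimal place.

11.0

Flow: 70 L/min ÷ 60 = 1.1667 L/s.
R = (PIP − Pplat)/V̇ = (34.5 − 25.0) / 1.1667 = 9.5/1.1667 = 8.143 cmH2O·s/L.
C = Vt/(Pplat − PEEP) = 400.0 / (25.0 − 10) = 400.0/15.0 = 26.667 mL/cmH2O.
τ = R × C = 8.143 × 0.02667 L/cmH2O = 0.2172 s.
Fraction remaining at end-expiration = e^(−Te/τ) = e^(−0.48/0.2172) = 0.1097 → 10.97%.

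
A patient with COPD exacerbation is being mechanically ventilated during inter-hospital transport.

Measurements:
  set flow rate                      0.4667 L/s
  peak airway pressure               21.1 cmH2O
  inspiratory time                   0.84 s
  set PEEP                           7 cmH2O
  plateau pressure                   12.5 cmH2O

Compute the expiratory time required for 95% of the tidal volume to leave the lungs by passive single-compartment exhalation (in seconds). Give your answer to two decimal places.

Vt = flow × Ti = 0.4667 L/s × 0.84 s × 1000 mL/L = 392.03 mL.
R = (PIP − Pplat)/V̇ = (21.1 − 12.5) / 0.4667 = 8.6/0.4667 = 18.427 cmH2O·s/L.
C = Vt/(Pplat − PEEP) = 392.03 / (12.5 − 7) = 392.03/5.5 = 71.278 mL/cmH2O.
τ = R × C = 18.427 × 0.07128 L/cmH2O = 1.313 s.
t = −τ·ln(1 − 0.95) = −1.313·ln(0.05) = 3.933 s.

3.93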